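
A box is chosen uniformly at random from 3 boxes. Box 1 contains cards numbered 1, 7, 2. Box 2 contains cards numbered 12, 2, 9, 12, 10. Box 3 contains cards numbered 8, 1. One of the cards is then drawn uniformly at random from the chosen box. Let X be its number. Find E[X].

E[X | box 1] = (1+7+2)/3 = 10/3.
E[X | box 2] = (12+2+9+12+10)/5 = 9.
E[X | box 3] = (8+1)/2 = 9/2.
E[X] = (1/3)·(10/3) + (1/3)·(9) + (1/3)·(9/2) = 101/18.

101/18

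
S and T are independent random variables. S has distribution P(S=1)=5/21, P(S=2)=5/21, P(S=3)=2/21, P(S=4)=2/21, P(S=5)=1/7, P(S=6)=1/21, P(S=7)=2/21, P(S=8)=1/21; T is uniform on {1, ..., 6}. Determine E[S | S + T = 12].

7

P(S + T = 12) = 2/63.
Summing S·P(x,y) over outcomes with S + T = 12 gives 2/9.
E[S | S + T = 12] = (2/9) / (2/63) = 7.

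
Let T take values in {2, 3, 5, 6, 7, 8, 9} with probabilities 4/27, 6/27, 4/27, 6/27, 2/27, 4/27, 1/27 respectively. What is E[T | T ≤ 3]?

13/5

P(T ≤ 3) = 10/27.
Σ over the event: 2·4/27 + 3·2/9 = 26/27.
E[T | T ≤ 3] = (26/27) / (10/27) = 13/5.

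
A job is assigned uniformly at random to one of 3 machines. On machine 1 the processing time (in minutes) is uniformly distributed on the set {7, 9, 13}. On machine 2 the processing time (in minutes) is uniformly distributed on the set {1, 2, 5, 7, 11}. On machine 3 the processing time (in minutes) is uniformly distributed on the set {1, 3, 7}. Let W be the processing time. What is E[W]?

E[W | machine 1] = (7+9+13)/3 = 29/3.
E[W | machine 2] = (1+2+5+7+11)/5 = 26/5.
E[W | machine 3] = (1+3+7)/3 = 11/3.
E[W] = (1/3)·(29/3) + (1/3)·(26/5) + (1/3)·(11/3) = 278/45.

278/45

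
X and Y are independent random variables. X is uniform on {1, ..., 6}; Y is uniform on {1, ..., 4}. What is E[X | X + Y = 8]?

Outcomes with X + Y = 8: (4,4), (5,3), (6,2), each with probability 1/24.
E[X | X + Y = 8] = (4 + 5 + 6) / 3 = 5.

5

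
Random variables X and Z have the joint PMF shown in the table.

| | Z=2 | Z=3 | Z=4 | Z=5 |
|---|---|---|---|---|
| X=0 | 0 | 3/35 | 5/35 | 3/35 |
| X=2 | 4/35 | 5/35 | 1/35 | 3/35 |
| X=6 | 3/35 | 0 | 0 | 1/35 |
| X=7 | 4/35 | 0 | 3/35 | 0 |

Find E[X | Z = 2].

P(Z = 2) = 11/35.
Σ X·P over the event = 2·(4/35) + 6·(3/35) + 7·(4/35) = 54/35.
E[X | Z = 2] = (54/35) / (11/35) = 54/11.

54/11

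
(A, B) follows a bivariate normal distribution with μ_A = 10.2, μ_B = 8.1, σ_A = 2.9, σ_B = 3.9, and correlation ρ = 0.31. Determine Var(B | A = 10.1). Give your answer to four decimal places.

13.7483

Var(B | A=x) = (1 − ρ²)·σ_B².
Var(B | A=10.1) = (3.9)²·(1 − (0.31)²) = 15.21·0.9039 = 13.7483.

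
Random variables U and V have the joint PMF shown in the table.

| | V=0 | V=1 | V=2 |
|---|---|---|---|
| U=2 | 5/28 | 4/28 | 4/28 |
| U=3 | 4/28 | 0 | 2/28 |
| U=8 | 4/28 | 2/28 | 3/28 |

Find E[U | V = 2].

P(V = 2) = 9/28.
Σ U·P over the event = 2·(4/28) + 3·(2/28) + 8·(3/28) = 19/14.
E[U | V = 2] = (19/14) / (9/28) = 38/9.

38/9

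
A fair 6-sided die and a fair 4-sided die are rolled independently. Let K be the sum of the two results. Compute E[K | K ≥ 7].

P(K ≥ 7) = 5/12.
Σ over the event: 7·1/6 + 8·1/8 + 9·1/12 + 10·1/24 = 10/3.
E[K | K ≥ 7] = (10/3) / (5/12) = 8.

8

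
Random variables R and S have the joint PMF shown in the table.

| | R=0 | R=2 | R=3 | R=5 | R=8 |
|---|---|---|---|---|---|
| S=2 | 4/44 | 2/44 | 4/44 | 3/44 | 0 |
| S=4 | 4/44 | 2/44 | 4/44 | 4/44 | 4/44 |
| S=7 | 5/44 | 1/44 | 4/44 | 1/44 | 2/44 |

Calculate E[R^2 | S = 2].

119/13

P(S = 2) = 13/44.
Summing R^2·P(R=x,S=y) over the conditioning event gives 119/44.
E[R^2 | S = 2] = (119/44) / (13/44) = 119/13.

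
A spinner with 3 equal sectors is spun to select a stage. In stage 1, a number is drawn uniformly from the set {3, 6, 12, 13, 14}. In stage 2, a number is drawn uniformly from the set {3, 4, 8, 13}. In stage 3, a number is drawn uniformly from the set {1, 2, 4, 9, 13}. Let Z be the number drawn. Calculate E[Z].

112/15

E[Z | stage 1] = (3+6+12+13+14)/5 = 48/5.
E[Z | stage 2] = (3+4+8+13)/4 = 7.
E[Z | stage 3] = (1+2+4+9+13)/5 = 29/5.
By the law of total expectation,
E[Z] = (1/3)·(48/5) + (1/3)·(7) + (1/3)·(29/5) = 112/15.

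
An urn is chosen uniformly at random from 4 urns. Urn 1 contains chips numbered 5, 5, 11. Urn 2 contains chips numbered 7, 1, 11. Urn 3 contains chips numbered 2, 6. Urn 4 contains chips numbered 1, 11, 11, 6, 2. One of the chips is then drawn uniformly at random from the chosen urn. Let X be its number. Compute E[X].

E[X | urn 1] = (5+5+11)/3 = 7.
E[X | urn 2] = (7+1+11)/3 = 19/3.
E[X | urn 3] = (2+6)/2 = 4.
E[X | urn 4] = (1+11+11+6+2)/5 = 31/5.
By the law of total expectation,
E[X] = (1/4)·(7) + (1/4)·(19/3) + (1/4)·(4) + (1/4)·(31/5) = 353/60.

353/60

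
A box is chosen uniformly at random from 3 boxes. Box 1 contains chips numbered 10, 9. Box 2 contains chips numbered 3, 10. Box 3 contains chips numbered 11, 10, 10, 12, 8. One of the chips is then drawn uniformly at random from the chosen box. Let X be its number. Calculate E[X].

E[X | box 1] = (10+9)/2 = 19/2.
E[X | box 2] = (3+10)/2 = 13/2.
E[X | box 3] = (11+10+10+12+8)/5 = 51/5.
By the law of total expectation,
E[X] = (1/3)·(19/2) + (1/3)·(13/2) + (1/3)·(51/5) = 131/15.

131/15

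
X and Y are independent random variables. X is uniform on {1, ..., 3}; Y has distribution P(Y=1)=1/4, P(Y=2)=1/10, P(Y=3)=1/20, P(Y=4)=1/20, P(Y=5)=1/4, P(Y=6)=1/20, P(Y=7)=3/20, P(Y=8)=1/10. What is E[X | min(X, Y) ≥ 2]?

P(min(X, Y) ≥ 2) = 1/2.
Summing X·P(x,y) over outcomes with min(X, Y) ≥ 2 gives 5/4.
E[X | min(X, Y) ≥ 2] = (5/4) / (1/2) = 5/2.

5/2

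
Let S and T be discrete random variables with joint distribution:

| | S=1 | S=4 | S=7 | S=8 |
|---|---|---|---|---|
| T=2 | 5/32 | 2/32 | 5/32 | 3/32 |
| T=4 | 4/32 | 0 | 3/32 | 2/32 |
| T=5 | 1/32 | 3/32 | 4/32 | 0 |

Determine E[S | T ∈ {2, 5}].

P(T ∈ {2, 5}) = 23/32.
Σ S·P over the event = 1·(5/32) + 1·(1/32) + 4·(2/32) + 4·(3/32) + 7·(5/32) + 7·(4/32) + 8·(3/32) = 113/32.
E[S | T ∈ {2, 5}] = (113/32) / (23/32) = 113/23.

113/23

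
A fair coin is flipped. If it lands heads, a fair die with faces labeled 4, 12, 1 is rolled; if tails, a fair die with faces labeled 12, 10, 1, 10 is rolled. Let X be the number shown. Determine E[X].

E[X | heads] = (4+12+1)/3 = 17/3.
E[X | tails] = (12+10+1+10)/4 = 33/4.
By the law of total expectation,
E[X] = (1/2)·(17/3) + (1/2)·(33/4) = 167/24.

167/24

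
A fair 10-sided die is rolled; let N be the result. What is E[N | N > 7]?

Given N > 7, N is equally likely to be any of {8, 9, 10}.
E[N | N > 7] = (8 + 9 + 10) / 3 = 9.

9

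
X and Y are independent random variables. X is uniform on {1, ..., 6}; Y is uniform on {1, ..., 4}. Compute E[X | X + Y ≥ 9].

P(X + Y ≥ 9) = 1/8.
Summing X·P(x,y) over outcomes with X + Y ≥ 9 gives 17/24.
E[X | X + Y ≥ 9] = (17/24) / (1/8) = 17/3.

17/3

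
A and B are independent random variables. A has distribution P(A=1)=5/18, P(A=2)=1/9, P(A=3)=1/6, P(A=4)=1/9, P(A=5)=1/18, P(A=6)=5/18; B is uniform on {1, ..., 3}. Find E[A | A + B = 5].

P(A + B = 5) = 7/54.
Summing A·P(x,y) over outcomes with A + B = 5 gives 7/18.
E[A | A + B = 5] = (7/18) / (7/54) = 3.

3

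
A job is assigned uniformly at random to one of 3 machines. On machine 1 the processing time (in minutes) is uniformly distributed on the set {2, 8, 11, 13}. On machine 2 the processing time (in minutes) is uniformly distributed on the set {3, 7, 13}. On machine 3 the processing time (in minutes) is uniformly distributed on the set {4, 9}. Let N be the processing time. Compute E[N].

68/9

E[N | machine 1] = (2+8+11+13)/4 = 17/2.
E[N | machine 2] = (3+7+13)/3 = 23/3.
E[N | machine 3] = (4+9)/2 = 13/2.
By the law of total expectation,
E[N] = (1/3)·(17/2) + (1/3)·(23/3) + (1/3)·(13/2) = 68/9.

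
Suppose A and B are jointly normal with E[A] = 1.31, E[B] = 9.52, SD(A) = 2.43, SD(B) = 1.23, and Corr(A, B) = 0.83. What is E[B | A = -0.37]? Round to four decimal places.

For a bivariate normal, E[B | A=x] = μ_B + ρ·(σ_B/σ_A)·(x − μ_A).
E[B | A=-0.37] = 9.52 + (0.83)·(1.23/2.43)·(-0.37 − (1.31)) = 9.52 + (0.42012)·(-1.68) = 8.8142.

8.8142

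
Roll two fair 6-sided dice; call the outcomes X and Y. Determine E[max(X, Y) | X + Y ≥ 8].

83/15

P(X + Y ≥ 8) = 5/12.
Summing max(X,Y)·P(x,y) over outcomes with X + Y ≥ 8 gives 83/36.
E[max(X, Y) | X + Y ≥ 8] = (83/36) / (5/12) = 83/15.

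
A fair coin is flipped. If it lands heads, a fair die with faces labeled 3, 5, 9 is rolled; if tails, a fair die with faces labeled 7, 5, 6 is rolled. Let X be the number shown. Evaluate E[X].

E[X | heads] = (3+5+9)/3 = 17/3.
E[X | tails] = (7+5+6)/3 = 6.
By the law of total expectation,
E[X] = (1/2)·(17/3) + (1/2)·(6) = 35/6.

35/6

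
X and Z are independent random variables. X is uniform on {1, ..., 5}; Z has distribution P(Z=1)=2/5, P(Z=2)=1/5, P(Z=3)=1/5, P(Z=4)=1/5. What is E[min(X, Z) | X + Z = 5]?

7/5

P(X + Z = 5) = 1/5.
Summing min(X,Z)·P(x,y) over outcomes with X + Z = 5 gives 7/25.
E[min(X, Z) | X + Z = 5] = (7/25) / (1/5) = 7/5.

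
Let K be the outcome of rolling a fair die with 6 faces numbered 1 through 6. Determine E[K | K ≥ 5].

11/2

Given K ≥ 5, K is equally likely to be any of {5, 6}.
E[K | K ≥ 5] = (5 + 6) / 2 = 11/2.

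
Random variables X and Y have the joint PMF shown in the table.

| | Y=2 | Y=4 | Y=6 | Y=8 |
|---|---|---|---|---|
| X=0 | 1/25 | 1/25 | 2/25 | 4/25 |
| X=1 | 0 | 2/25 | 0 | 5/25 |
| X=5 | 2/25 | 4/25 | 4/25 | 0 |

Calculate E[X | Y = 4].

22/7

P(Y = 4) = 7/25.
Summing X·P(X=x,Y=y) over the conditioning event gives 22/25.
E[X | Y = 4] = (22/25) / (7/25) = 22/7.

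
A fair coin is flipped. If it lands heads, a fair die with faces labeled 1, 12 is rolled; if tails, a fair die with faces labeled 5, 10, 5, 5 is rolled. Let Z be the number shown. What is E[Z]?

51/8

E[Z | heads] = (1+12)/2 = 13/2.
E[Z | tails] = (5+10+5+5)/4 = 25/4.
By the law of total expectation,
E[Z] = (1/2)·(13/2) + (1/2)·(25/4) = 51/8.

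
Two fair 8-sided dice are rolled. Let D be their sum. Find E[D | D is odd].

9

P(D is odd) = 1/2.
Σ over the event: 3·1/32 + 5·1/16 + 7·3/32 + 9·1/8 + 11·3/32 + 13·1/16 + 15·1/32 = 9/2.
E[D | D is odd] = (9/2) / (1/2) = 9.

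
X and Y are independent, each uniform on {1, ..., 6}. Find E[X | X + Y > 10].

17/3

Outcomes with X + Y > 10: (5,6), (6,5), (6,6), each with probability 1/36.
E[X | X + Y > 10] = (5 + 6 + 6) / 3 = 17/3.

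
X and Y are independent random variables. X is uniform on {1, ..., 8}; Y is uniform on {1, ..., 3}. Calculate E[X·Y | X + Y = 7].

28/3

Outcomes with X + Y = 7: (4,3), (5,2), (6,1), each with probability 1/24.
E[X·Y | X + Y = 7] = (12 + 10 + 6) / 3 = 28/3.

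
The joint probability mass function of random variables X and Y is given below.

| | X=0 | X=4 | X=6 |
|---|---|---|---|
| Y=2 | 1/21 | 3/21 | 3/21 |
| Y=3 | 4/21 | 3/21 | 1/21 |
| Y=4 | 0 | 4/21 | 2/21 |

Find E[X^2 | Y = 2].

156/7

P(Y = 2) = 1/3.
Σ X^2·P over the event = 0·(1/21) + 16·(3/21) + 36·(3/21) = 52/7.
E[X^2 | Y = 2] = (52/7) / (1/3) = 156/7.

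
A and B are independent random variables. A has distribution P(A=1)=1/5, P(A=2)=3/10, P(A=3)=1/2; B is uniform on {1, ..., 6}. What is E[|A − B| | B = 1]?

P(B = 1) = 1/6.
Summing |A−B|·P(x,y) over outcomes with B = 1 gives 13/60.
E[|A − B| | B = 1] = (13/60) / (1/6) = 13/10.

13/10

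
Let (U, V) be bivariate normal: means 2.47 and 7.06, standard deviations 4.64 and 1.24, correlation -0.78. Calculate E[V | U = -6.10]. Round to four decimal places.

The regression of V on U has slope ρ·σ_V/σ_U and passes through (μ_U, μ_V).
E[V | U=-6.10] = 7.06 + (-0.78)·(1.24/4.64)·(-6.10 − (2.47)) = 7.06 + (-0.20845)·(-8.57) = 8.8464.

8.8464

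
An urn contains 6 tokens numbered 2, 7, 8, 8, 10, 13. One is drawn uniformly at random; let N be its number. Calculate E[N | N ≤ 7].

9/2

P(N ≤ 7) = 1/3.
Σ over the event: 2·1/6 + 7·1/6 = 3/2.
E[N | N ≤ 7] = (3/2) / (1/3) = 9/2.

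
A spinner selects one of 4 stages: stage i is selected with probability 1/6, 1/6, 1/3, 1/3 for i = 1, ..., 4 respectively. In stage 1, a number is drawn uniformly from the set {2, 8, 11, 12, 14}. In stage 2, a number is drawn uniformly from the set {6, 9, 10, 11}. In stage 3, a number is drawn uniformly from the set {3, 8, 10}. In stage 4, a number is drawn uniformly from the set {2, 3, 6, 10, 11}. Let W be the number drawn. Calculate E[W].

113/15

E[W | stage 1] = (2+8+11+12+14)/5 = 47/5.
E[W | stage 2] = (6+9+10+11)/4 = 9.
E[W | stage 3] = (3+8+10)/3 = 7.
E[W | stage 4] = (2+3+6+10+11)/5 = 32/5.
By the law of total expectation,
E[W] = (1/6)·(47/5) + (1/6)·(9) + (1/3)·(7) + (1/3)·(32/5) = 113/15.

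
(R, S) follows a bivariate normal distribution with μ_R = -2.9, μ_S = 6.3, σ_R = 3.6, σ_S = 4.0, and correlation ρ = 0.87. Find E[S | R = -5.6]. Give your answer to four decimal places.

3.6900

The regression of S on R has slope ρ·σ_S/σ_R and passes through (μ_R, μ_S).
E[S | R=-5.6] = 6.3 + (0.87)·(4.0/3.6)·(-5.6 − (-2.9)) = 6.3 + (0.96667)·(-2.7) = 3.6900.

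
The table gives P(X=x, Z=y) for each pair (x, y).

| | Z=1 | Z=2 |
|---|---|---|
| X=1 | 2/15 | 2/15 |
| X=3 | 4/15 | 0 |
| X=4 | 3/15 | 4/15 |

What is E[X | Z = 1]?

P(Z = 1) = 3/5.
Σ X·P over the event = 1·(2/15) + 3·(4/15) + 4·(3/15) = 26/15.
E[X | Z = 1] = (26/15) / (3/5) = 26/9.

26/9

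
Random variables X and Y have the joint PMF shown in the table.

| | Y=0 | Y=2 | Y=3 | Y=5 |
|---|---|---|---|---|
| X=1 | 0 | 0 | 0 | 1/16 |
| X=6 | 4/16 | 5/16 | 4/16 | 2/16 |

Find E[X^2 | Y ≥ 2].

P(Y ≥ 2) = 3/4.
Σ X^2·P over the event = 1·(1/16) + 36·(5/16) + 36·(4/16) + 36·(2/16) = 397/16.
E[X^2 | Y ≥ 2] = (397/16) / (3/4) = 397/12.

397/12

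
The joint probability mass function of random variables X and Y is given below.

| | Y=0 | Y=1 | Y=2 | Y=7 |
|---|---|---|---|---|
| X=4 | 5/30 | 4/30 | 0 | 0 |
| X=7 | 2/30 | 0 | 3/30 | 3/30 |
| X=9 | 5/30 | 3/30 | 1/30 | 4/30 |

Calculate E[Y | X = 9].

33/13

P(X = 9) = 13/30.
Σ Y·P over the event = 0·(5/30) + 1·(3/30) + 2·(1/30) + 7·(4/30) = 11/10.
E[Y | X = 9] = (11/10) / (13/30) = 33/13.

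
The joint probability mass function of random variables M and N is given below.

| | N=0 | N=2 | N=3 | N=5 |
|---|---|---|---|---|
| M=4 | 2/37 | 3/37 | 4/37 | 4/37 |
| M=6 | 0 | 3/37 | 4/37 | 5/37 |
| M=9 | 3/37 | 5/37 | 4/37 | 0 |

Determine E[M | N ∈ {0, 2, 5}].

156/25

P(N ∈ {0, 2, 5}) = 25/37.
Σ M·P over the event = 4·(2/37) + 4·(3/37) + 4·(4/37) + 6·(3/37) + 6·(5/37) + 9·(3/37) + 9·(5/37) = 156/37.
E[M | N ∈ {0, 2, 5}] = (156/37) / (25/37) = 156/25.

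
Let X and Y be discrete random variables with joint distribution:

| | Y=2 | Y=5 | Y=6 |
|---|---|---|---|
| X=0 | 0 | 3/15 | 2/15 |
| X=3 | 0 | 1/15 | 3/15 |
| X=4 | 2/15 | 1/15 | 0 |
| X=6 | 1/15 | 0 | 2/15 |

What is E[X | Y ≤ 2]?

P(Y ≤ 2) = 1/5.
Summing X·P(X=x,Y=y) over the conditioning event gives 14/15.
E[X | Y ≤ 2] = (14/15) / (1/5) = 14/3.

14/3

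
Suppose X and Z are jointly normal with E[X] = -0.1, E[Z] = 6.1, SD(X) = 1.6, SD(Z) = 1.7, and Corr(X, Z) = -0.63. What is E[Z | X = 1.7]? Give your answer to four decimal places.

4.8951

For a bivariate normal, E[Z | X=x] = μ_Z + ρ·(σ_Z/σ_X)·(x − μ_X).
E[Z | X=1.7] = 6.1 + (-0.63)·(1.7/1.6)·(1.7 − (-0.1)) = 6.1 + (-0.66938)·(1.8) = 4.8951.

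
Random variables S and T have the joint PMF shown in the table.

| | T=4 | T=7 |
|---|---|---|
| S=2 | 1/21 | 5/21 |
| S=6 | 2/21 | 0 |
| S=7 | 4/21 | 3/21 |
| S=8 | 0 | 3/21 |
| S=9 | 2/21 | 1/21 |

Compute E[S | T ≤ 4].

P(T ≤ 4) = 3/7.
Σ S·P over the event = 2·(1/21) + 6·(2/21) + 7·(4/21) + 9·(2/21) = 20/7.
E[S | T ≤ 4] = (20/7) / (3/7) = 20/3.

20/3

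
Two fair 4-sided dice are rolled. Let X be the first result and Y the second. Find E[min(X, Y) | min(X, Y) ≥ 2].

P(min(X, Y) ≥ 2) = 9/16.
Summing min(X,Y)·P(x,y) over outcomes with min(X, Y) ≥ 2 gives 23/16.
E[min(X, Y) | min(X, Y) ≥ 2] = (23/16) / (9/16) = 23/9.

23/9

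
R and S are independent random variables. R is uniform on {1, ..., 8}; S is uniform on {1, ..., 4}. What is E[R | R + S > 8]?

7

Outcomes with R + S > 8: (5,4), (6,3), (6,4), (7,2), (7,3), (7,4), (8,1), (8,2), (8,3), (8,4), each with probability 1/32.
E[R | R + S > 8] = (5 + 6 + 6 + 7 + 7 + 7 + 8 + 8 + 8 + 8) / 10 = 7.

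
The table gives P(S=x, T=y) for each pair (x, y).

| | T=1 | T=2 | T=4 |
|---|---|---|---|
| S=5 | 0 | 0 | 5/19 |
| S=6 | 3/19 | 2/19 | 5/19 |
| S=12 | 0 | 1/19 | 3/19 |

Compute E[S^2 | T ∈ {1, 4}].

P(T ∈ {1, 4}) = 16/19.
Σ S^2·P over the event = 25·(5/19) + 36·(3/19) + 36·(5/19) + 144·(3/19) = 845/19.
E[S^2 | T ∈ {1, 4}] = (845/19) / (16/19) = 845/16.

845/16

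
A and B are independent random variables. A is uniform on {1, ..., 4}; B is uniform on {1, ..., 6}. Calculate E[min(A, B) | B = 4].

Outcomes with B = 4: (1,4), (2,4), (3,4), (4,4), each with probability 1/24.
E[min(A, B) | B = 4] = (1 + 2 + 3 + 4) / 4 = 5/2.

5/2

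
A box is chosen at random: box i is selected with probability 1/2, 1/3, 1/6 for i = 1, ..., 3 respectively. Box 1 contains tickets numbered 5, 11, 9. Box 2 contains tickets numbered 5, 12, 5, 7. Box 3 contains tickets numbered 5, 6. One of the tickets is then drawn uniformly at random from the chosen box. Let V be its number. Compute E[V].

15/2

E[V | box 1] = (5+11+9)/3 = 25/3.
E[V | box 2] = (5+12+5+7)/4 = 29/4.
E[V | box 3] = (5+6)/2 = 11/2.
E[V] = (1/2)·(25/3) + (1/3)·(29/4) + (1/6)·(11/2) = 15/2.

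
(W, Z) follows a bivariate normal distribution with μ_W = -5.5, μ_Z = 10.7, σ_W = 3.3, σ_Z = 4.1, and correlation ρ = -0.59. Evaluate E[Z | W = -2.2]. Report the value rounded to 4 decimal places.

8.2810

For a bivariate normal, E[Z | W=x] = μ_Z + ρ·(σ_Z/σ_W)·(x − μ_W).
E[Z | W=-2.2] = 10.7 + (-0.59)·(4.1/3.3)·(-2.2 − (-5.5)) = 10.7 + (-0.73303)·(3.3) = 8.2810.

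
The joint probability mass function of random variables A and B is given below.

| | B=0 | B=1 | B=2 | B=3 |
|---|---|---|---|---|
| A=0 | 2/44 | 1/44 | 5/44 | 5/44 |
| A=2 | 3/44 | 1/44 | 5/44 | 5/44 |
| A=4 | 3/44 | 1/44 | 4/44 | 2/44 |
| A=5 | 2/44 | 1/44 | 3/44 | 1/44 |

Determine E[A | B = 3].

P(B = 3) = 13/44.
Σ A·P over the event = 0·(5/44) + 2·(5/44) + 4·(2/44) + 5·(1/44) = 23/44.
E[A | B = 3] = (23/44) / (13/44) = 23/13.

23/13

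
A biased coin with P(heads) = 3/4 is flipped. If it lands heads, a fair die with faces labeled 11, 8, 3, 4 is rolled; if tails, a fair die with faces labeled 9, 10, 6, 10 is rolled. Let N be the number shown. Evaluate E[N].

E[N | heads] = (11+8+3+4)/4 = 13/2.
E[N | tails] = (9+10+6+10)/4 = 35/4.
E[N] = (3/4)·(13/2) + (1/4)·(35/4) = 113/16.

113/16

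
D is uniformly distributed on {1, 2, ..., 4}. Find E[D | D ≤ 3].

2

Given D ≤ 3, D is equally likely to be any of {1, 2, 3}.
E[D | D ≤ 3] = (1 + 2 + 3) / 3 = 2.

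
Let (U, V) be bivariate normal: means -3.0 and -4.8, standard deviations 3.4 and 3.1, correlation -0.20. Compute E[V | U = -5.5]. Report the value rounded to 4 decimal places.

E[V | U=x] = μ_V + ρ(σ_V/σ_U)(x − μ_U) for jointly normal variables.
E[V | U=-5.5] = -4.8 + (-0.20)·(3.1/3.4)·(-5.5 − (-3.0)) = -4.8 + (-0.18235)·(-2.5) = -4.3441.

-4.3441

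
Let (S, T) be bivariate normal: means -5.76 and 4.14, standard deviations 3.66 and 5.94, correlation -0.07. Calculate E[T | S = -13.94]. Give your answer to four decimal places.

5.0693

E[T | S=x] = μ_T + ρ(σ_T/σ_S)(x − μ_S) for jointly normal variables.
E[T | S=-13.94] = 4.14 + (-0.07)·(5.94/3.66)·(-13.94 − (-5.76)) = 4.14 + (-0.11361)·(-8.18) = 5.0693.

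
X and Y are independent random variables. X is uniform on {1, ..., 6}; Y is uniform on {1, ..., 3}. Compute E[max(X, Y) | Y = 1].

7/2

P(Y = 1) = 1/3.
Summing max(X,Y)·P(x,y) over outcomes with Y = 1 gives 7/6.
E[max(X, Y) | Y = 1] = (7/6) / (1/3) = 7/2.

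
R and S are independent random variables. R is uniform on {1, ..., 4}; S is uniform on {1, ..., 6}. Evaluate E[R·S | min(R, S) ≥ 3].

63/4

Outcomes with min(R, S) ≥ 3: (3,3), (3,4), (3,5), (3,6), (4,3), (4,4), (4,5), (4,6), each with probability 1/24.
E[R·S | min(R, S) ≥ 3] = (9 + 12 + 15 + 18 + 12 + 16 + 20 + 24) / 8 = 63/4.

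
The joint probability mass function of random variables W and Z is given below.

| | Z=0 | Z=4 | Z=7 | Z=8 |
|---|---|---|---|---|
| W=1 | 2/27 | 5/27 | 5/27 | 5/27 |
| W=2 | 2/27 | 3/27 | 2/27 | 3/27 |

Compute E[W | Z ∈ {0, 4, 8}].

7/5

P(Z ∈ {0, 4, 8}) = 20/27.
Σ W·P over the event = 1·(2/27) + 1·(5/27) + 1·(5/27) + 2·(2/27) + 2·(3/27) + 2·(3/27) = 28/27.
E[W | Z ∈ {0, 4, 8}] = (28/27) / (20/27) = 7/5.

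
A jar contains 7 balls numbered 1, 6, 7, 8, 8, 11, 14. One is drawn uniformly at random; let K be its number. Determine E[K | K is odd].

19/3

P(K is odd) = 3/7.
Σ over the event: 1·1/7 + 7·1/7 + 11·1/7 = 19/7.
E[K | K is odd] = (19/7) / (3/7) = 19/3.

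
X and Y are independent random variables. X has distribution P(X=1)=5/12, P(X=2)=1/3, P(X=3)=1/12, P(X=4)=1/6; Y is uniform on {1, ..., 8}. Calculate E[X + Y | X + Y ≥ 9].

235/24

P(X + Y ≥ 9) = 1/4.
Summing (X+Y)·P(x,y) over outcomes with X + Y ≥ 9 gives 235/96.
E[X + Y | X + Y ≥ 9] = (235/96) / (1/4) = 235/24.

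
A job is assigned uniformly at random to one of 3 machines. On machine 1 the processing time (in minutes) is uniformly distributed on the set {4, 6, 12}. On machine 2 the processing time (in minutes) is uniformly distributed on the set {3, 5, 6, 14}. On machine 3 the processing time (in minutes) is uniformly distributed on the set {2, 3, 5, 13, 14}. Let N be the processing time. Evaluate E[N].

E[N | machine 1] = (4+6+12)/3 = 22/3.
E[N | machine 2] = (3+5+6+14)/4 = 7.
E[N | machine 3] = (2+3+5+13+14)/5 = 37/5.
E[N] = (1/3)·(22/3) + (1/3)·(7) + (1/3)·(37/5) = 326/45.

326/45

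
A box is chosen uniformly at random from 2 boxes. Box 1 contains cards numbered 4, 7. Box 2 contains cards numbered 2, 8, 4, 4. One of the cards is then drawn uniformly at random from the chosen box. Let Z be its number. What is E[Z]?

5

E[Z | box 1] = (4+7)/2 = 11/2.
E[Z | box 2] = (2+8+4+4)/4 = 9/2.
E[Z] = (1/2)·(11/2) + (1/2)·(9/2) = 5.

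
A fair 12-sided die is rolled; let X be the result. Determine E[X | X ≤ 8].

9/2

Given X ≤ 8, X is equally likely to be any of {1, 2, 3, 4, 5, 6, 7, 8}.
E[X | X ≤ 8] = (1 + 2 + 3 + 4 + 5 + 6 + 7 + 8) / 8 = 9/2.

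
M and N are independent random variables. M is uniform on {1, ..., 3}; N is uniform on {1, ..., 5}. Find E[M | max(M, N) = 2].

Outcomes with max(M, N) = 2: (1,2), (2,1), (2,2), each with probability 1/15.
E[M | max(M, N) = 2] = (1 + 2 + 2) / 3 = 5/3.

5/3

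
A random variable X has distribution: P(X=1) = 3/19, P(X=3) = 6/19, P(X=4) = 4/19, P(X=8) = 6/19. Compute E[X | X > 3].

32/5

P(X > 3) = 10/19.
Σ over the event: 4·4/19 + 8·6/19 = 64/19.
E[X | X > 3] = (64/19) / (10/19) = 32/5.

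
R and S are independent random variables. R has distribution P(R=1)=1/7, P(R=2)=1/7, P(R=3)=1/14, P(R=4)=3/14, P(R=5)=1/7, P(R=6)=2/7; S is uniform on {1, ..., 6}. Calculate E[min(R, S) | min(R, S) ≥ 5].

P(min(R, S) ≥ 5) = 1/7.
Summing min(R,S)·P(x,y) over outcomes with min(R, S) ≥ 5 gives 16/21.
E[min(R, S) | min(R, S) ≥ 5] = (16/21) / (1/7) = 16/3.

16/3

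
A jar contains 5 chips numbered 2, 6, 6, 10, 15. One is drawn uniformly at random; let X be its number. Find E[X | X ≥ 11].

P(X ≥ 11) = 1/5.
Σ over the event: 15·1/5 = 3.
E[X | X ≥ 11] = (3) / (1/5) = 15.

15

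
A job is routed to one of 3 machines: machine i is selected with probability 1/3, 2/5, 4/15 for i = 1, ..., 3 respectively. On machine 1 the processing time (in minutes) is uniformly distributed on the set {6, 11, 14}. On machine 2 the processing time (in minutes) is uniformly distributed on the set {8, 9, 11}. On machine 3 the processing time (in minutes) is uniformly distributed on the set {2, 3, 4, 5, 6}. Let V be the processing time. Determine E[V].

E[V | machine 1] = (6+11+14)/3 = 31/3.
E[V | machine 2] = (8+9+11)/3 = 28/3.
E[V | machine 3] = (2+3+4+5+6)/5 = 4.
By the law of total expectation,
E[V] = (1/3)·(31/3) + (2/5)·(28/3) + (4/15)·(4) = 371/45.

371/45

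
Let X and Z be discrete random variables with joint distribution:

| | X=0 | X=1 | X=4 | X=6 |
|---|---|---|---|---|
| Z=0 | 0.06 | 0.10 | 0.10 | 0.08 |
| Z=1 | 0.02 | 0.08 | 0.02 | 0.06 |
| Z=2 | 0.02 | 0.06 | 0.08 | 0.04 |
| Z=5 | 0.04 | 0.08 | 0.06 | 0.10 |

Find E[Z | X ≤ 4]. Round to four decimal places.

1.8611

P(X ≤ 4) = 0.72.
Summing Z·P(X=x,Z=y) over the conditioning event gives 1.34.
E[Z | X ≤ 4] = (1.34) / (0.72) = 1.8611.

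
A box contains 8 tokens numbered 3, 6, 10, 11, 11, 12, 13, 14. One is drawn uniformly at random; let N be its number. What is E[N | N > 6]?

71/6

P(N > 6) = 3/4.
Σ over the event: 10·1/8 + 11·1/4 + 12·1/8 + 13·1/8 + 14·1/8 = 71/8.
E[N | N > 6] = (71/8) / (3/4) = 71/6.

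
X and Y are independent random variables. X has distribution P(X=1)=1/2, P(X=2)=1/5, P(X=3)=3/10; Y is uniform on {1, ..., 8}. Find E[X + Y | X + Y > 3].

473/68

P(X + Y > 3) = 17/20.
Summing (X+Y)·P(x,y) over outcomes with X + Y > 3 gives 473/80.
E[X + Y | X + Y > 3] = (473/80) / (17/20) = 473/68.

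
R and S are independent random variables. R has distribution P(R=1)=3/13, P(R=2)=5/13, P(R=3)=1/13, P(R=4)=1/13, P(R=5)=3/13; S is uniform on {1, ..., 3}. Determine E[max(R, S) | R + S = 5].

P(R + S = 5) = 7/39.
Summing max(R,S)·P(x,y) over outcomes with R + S = 5 gives 22/39.
E[max(R, S) | R + S = 5] = (22/39) / (7/39) = 22/7.

22/7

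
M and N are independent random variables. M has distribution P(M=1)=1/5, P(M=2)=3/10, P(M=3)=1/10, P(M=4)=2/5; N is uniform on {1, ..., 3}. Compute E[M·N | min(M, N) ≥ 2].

P(min(M, N) ≥ 2) = 8/15.
Summing MN·P(x,y) over outcomes with min(M, N) ≥ 2 gives 25/6.
E[M·N | min(M, N) ≥ 2] = (25/6) / (8/15) = 125/16.

125/16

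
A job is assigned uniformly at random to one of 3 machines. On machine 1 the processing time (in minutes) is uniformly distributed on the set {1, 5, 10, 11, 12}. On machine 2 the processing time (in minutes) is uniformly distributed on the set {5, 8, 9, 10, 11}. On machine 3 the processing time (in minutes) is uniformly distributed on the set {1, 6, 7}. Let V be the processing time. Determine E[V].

E[V | machine 1] = (1+5+10+11+12)/5 = 39/5.
E[V | machine 2] = (5+8+9+10+11)/5 = 43/5.
E[V | machine 3] = (1+6+7)/3 = 14/3.
By the law of total expectation,
E[V] = (1/3)·(39/5) + (1/3)·(43/5) + (1/3)·(14/3) = 316/45.

316/45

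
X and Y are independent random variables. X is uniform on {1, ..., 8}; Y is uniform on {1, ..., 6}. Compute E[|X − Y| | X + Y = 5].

2

Outcomes with X + Y = 5: (1,4), (2,3), (3,2), (4,1), each with probability 1/48.
E[|X − Y| | X + Y = 5] = (3 + 1 + 1 + 3) / 4 = 2.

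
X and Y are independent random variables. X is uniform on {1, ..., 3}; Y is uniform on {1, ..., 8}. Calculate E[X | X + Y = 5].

2

Outcomes with X + Y = 5: (1,4), (2,3), (3,2), each with probability 1/24.
E[X | X + Y = 5] = (1 + 2 + 3) / 3 = 2.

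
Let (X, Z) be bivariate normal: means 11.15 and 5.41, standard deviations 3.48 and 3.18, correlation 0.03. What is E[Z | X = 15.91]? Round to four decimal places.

E[Z | X=x] = μ_Z + ρ(σ_Z/σ_X)(x − μ_X) for jointly normal variables.
E[Z | X=15.91] = 5.41 + (0.03)·(3.18/3.48)·(15.91 − (11.15)) = 5.41 + (0.027414)·(4.76) = 5.5405.

5.5405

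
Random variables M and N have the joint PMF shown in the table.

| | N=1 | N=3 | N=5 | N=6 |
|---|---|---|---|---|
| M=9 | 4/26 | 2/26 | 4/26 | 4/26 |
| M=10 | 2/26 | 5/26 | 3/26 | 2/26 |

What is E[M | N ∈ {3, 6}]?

124/13

P(N ∈ {3, 6}) = 1/2.
Σ M·P over the event = 9·(2/26) + 9·(4/26) + 10·(5/26) + 10·(2/26) = 62/13.
E[M | N ∈ {3, 6}] = (62/13) / (1/2) = 124/13.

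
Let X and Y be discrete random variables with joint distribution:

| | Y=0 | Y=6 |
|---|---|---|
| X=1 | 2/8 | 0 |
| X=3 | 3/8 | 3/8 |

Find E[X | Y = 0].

P(Y = 0) = 5/8.
Σ X·P over the event = 1·(2/8) + 3·(3/8) = 11/8.
E[X | Y = 0] = (11/8) / (5/8) = 11/5.

11/5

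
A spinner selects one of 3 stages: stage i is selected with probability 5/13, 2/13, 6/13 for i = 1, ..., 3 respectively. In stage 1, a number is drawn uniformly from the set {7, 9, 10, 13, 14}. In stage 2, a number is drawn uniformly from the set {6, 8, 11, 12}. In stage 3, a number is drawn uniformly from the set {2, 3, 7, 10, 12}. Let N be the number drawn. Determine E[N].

E[N | stage 1] = (7+9+10+13+14)/5 = 53/5.
E[N | stage 2] = (6+8+11+12)/4 = 37/4.
E[N | stage 3] = (2+3+7+10+12)/5 = 34/5.
E[N] = (5/13)·(53/5) + (2/13)·(37/4) + (6/13)·(34/5) = 1123/130.

1123/130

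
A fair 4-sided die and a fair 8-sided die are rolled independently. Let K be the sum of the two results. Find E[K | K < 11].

P(K < 11) = 29/32.
E[K | K < 11] = (95/16) / (29/32) = 190/29.

190/29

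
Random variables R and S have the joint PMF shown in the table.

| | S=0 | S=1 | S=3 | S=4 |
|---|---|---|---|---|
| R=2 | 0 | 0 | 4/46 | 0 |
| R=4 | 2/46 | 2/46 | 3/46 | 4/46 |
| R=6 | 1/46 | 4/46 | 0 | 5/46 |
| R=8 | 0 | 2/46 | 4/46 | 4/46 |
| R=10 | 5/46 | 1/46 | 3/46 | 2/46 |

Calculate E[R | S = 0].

P(S = 0) = 4/23.
Σ R·P over the event = 4·(2/46) + 6·(1/46) + 10·(5/46) = 32/23.
E[R | S = 0] = (32/23) / (4/23) = 8.

8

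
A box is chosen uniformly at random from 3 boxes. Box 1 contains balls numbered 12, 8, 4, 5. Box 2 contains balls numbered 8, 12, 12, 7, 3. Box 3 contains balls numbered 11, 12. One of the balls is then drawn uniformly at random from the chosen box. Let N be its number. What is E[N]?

181/20

E[N | box 1] = (12+8+4+5)/4 = 29/4.
E[N | box 2] = (8+12+12+7+3)/5 = 42/5.
E[N | box 3] = (11+12)/2 = 23/2.
By the law of total expectation,
E[N] = (1/3)·(29/4) + (1/3)·(42/5) + (1/3)·(23/2) = 181/20.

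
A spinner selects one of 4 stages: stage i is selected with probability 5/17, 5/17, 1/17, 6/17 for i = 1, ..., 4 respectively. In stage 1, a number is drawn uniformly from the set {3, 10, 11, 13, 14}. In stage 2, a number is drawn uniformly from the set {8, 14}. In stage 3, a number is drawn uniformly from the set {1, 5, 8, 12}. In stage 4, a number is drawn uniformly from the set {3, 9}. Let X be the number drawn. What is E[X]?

E[X | stage 1] = (3+10+11+13+14)/5 = 51/5.
E[X | stage 2] = (8+14)/2 = 11.
E[X | stage 3] = (1+5+8+12)/4 = 13/2.
E[X | stage 4] = (3+9)/2 = 6.
E[X] = (5/17)·(51/5) + (5/17)·(11) + (1/17)·(13/2) + (6/17)·(6) = 297/34.

297/34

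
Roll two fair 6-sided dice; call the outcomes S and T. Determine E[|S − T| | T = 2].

Outcomes with T = 2: (1,2), (2,2), (3,2), (4,2), (5,2), (6,2), each with probability 1/36.
E[|S − T| | T = 2] = (1 + 0 + 1 + 2 + 3 + 4) / 6 = 11/6.

11/6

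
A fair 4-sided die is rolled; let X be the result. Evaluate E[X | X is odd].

Given X is odd, X is equally likely to be any of {1, 3}.
E[X | X is odd] = (1 + 3) / 2 = 2.

2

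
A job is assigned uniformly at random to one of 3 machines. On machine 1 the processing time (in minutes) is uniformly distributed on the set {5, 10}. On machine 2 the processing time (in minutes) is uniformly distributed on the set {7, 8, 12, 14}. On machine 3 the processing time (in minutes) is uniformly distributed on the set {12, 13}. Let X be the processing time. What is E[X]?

E[X | machine 1] = (5+10)/2 = 15/2.
E[X | machine 2] = (7+8+12+14)/4 = 41/4.
E[X | machine 3] = (12+13)/2 = 25/2.
By the law of total expectation,
E[X] = (1/3)·(15/2) + (1/3)·(41/4) + (1/3)·(25/2) = 121/12.

121/12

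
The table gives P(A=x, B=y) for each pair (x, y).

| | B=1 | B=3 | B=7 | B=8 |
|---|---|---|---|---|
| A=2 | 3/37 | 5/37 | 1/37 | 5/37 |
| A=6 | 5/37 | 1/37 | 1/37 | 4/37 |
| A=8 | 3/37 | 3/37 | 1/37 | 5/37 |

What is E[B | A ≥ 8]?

P(A ≥ 8) = 12/37.
Σ B·P over the event = 1·(3/37) + 3·(3/37) + 7·(1/37) + 8·(5/37) = 59/37.
E[B | A ≥ 8] = (59/37) / (12/37) = 59/12.

59/12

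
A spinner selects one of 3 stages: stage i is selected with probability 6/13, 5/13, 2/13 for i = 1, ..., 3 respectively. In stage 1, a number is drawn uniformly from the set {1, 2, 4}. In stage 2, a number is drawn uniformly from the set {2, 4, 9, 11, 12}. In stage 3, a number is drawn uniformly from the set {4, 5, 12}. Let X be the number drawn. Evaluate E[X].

66/13

E[X | stage 1] = (1+2+4)/3 = 7/3.
E[X | stage 2] = (2+4+9+11+12)/5 = 38/5.
E[X | stage 3] = (4+5+12)/3 = 7.
E[X] = (6/13)·(7/3) + (5/13)·(38/5) + (2/13)·(7) = 66/13.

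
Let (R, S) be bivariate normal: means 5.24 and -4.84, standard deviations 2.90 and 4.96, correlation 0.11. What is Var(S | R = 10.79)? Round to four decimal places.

24.3039

Var(S | R=x) = (1 − ρ²)·σ_S².
Var(S | R=10.79) = (4.96)²·(1 − (0.11)²) = 24.6016·0.9879 = 24.3039.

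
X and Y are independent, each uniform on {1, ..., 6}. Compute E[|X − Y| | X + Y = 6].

12/5

Outcomes with X + Y = 6: (1,5), (2,4), (3,3), (4,2), (5,1), each with probability 1/36.
E[|X − Y| | X + Y = 6] = (4 + 2 + 0 + 2 + 4) / 5 = 12/5.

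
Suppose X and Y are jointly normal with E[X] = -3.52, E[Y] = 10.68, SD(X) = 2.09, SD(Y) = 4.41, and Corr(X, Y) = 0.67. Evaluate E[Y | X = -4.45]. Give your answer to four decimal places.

9.3652

For a bivariate normal, E[Y | X=x] = μ_Y + ρ·(σ_Y/σ_X)·(x − μ_X).
E[Y | X=-4.45] = 10.68 + (0.67)·(4.41/2.09)·(-4.45 − (-3.52)) = 10.68 + (1.41373)·(-0.93) = 9.3652.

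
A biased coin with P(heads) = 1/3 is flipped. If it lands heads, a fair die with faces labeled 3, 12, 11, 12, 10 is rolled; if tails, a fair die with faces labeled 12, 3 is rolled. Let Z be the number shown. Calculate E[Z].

41/5

E[Z | heads] = (3+12+11+12+10)/5 = 48/5.
E[Z | tails] = (12+3)/2 = 15/2.
E[Z] = (1/3)·(48/5) + (2/3)·(15/2) = 41/5.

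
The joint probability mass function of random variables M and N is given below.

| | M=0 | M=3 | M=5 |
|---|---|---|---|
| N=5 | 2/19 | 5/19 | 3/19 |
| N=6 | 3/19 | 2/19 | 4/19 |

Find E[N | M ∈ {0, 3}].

65/12

P(M ∈ {0, 3}) = 12/19.
Σ N·P over the event = 5·(2/19) + 6·(3/19) + 5·(5/19) + 6·(2/19) = 65/19.
E[N | M ∈ {0, 3}] = (65/19) / (12/19) = 65/12.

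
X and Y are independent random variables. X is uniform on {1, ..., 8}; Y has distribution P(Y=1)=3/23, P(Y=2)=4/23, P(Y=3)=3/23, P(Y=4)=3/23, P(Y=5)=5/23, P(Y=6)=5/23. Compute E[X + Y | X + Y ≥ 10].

P(X + Y ≥ 10) = 8/23.
Summing (X+Y)·P(x,y) over outcomes with X + Y ≥ 10 gives 183/46.
E[X + Y | X + Y ≥ 10] = (183/46) / (8/23) = 183/16.

183/16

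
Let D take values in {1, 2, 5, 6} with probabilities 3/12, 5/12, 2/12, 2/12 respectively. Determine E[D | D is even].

22/7

P(D is even) = 7/12.
Σ over the event: 2·5/12 + 6·1/6 = 11/6.
E[D | D is even] = (11/6) / (7/12) = 22/7.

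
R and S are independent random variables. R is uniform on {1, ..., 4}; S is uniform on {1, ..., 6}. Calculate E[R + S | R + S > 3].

P(R + S > 3) = 7/8.
Summing (R+S)·P(x,y) over outcomes with R + S > 3 gives 17/3.
E[R + S | R + S > 3] = (17/3) / (7/8) = 136/21.

136/21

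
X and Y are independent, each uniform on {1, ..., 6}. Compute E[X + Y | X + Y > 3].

P(X + Y > 3) = 11/12.
Summing (X+Y)·P(x,y) over outcomes with X + Y > 3 gives 61/9.
E[X + Y | X + Y > 3] = (61/9) / (11/12) = 244/33.

244/33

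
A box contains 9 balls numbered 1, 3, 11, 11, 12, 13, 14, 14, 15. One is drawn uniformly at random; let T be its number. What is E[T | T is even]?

40/3

P(T is even) = 1/3.
Σ over the event: 12·1/9 + 14·2/9 = 40/9.
E[T | T is even] = (40/9) / (1/3) = 40/3.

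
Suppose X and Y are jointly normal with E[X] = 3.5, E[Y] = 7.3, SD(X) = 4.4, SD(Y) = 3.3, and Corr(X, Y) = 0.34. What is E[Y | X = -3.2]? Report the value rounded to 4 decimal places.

The regression of Y on X has slope ρ·σ_Y/σ_X and passes through (μ_X, μ_Y).
E[Y | X=-3.2] = 7.3 + (0.34)·(3.3/4.4)·(-3.2 − (3.5)) = 7.3 + (0.255)·(-6.7) = 5.5915.

5.5915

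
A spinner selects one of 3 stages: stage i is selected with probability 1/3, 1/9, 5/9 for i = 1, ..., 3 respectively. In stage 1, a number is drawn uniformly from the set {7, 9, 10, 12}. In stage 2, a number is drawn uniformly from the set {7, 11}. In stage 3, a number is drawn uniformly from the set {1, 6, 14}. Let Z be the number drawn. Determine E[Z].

145/18

E[Z | stage 1] = (7+9+10+12)/4 = 19/2.
E[Z | stage 2] = (7+11)/2 = 9.
E[Z | stage 3] = (1+6+14)/3 = 7.
By the law of total expectation,
E[Z] = (1/3)·(19/2) + (1/9)·(9) + (5/9)·(7) = 145/18.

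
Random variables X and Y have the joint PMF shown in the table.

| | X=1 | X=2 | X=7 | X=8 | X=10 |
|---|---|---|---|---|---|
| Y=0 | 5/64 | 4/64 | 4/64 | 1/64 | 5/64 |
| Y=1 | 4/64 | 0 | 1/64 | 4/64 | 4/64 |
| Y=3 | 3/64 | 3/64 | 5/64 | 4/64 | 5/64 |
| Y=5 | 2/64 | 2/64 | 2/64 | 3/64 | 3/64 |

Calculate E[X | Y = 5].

P(Y = 5) = 3/16.
Σ X·P over the event = 1·(2/64) + 2·(2/64) + 7·(2/64) + 8·(3/64) + 10·(3/64) = 37/32.
E[X | Y = 5] = (37/32) / (3/16) = 37/6.

37/6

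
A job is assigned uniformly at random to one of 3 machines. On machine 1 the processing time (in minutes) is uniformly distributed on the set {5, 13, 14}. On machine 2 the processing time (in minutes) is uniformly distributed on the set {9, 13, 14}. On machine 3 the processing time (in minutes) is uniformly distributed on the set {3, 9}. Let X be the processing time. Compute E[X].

86/9

E[X | machine 1] = (5+13+14)/3 = 32/3.
E[X | machine 2] = (9+13+14)/3 = 12.
E[X | machine 3] = (3+9)/2 = 6.
By the law of total expectation,
E[X] = (1/3)·(32/3) + (1/3)·(12) + (1/3)·(6) = 86/9.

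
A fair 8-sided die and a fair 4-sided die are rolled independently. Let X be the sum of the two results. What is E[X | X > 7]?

P(X > 7) = 7/16.
Σ over the event: 8·1/8 + 9·1/8 + 10·3/32 + 11·1/16 + 12·1/32 = 33/8.
E[X | X > 7] = (33/8) / (7/16) = 66/7.

66/7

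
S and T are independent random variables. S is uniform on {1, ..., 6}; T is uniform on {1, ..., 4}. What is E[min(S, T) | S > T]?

15/7

P(S > T) = 7/12.
Summing min(S,T)·P(x,y) over outcomes with S > T gives 5/4.
E[min(S, T) | S > T] = (5/4) / (7/12) = 15/7.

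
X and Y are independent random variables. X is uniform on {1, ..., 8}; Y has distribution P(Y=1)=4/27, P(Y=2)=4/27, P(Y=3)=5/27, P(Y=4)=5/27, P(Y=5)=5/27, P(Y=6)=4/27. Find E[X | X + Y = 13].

P(X + Y = 13) = 1/24.
Summing X·P(x,y) over outcomes with X + Y = 13 gives 17/54.
E[X | X + Y = 13] = (17/54) / (1/24) = 68/9.

68/9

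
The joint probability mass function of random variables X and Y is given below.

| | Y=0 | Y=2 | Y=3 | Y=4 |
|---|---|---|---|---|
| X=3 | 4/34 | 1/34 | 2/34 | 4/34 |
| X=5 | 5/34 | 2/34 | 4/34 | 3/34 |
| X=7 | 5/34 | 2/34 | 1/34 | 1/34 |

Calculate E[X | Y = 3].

P(Y = 3) = 7/34.
Σ X·P over the event = 3·(2/34) + 5·(4/34) + 7·(1/34) = 33/34.
E[X | Y = 3] = (33/34) / (7/34) = 33/7.

33/7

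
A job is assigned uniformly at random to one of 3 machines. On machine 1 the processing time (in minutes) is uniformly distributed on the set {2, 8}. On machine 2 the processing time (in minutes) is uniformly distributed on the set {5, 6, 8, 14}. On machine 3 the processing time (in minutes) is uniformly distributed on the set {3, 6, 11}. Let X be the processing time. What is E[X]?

239/36

E[X | machine 1] = (2+8)/2 = 5.
E[X | machine 2] = (5+6+8+14)/4 = 33/4.
E[X | machine 3] = (3+6+11)/3 = 20/3.
By the law of total expectation,
E[X] = (1/3)·(5) + (1/3)·(33/4) + (1/3)·(20/3) = 239/36.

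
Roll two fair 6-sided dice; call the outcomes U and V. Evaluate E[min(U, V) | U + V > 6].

23/7

P(U + V > 6) = 7/12.
Summing min(U,V)·P(x,y) over outcomes with U + V > 6 gives 23/12.
E[min(U, V) | U + V > 6] = (23/12) / (7/12) = 23/7.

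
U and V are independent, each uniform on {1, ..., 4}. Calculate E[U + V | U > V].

P(U > V) = 3/8.
Summing (U+V)·P(x,y) over outcomes with U > V gives 15/8.
E[U + V | U > V] = (15/8) / (3/8) = 5.

5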